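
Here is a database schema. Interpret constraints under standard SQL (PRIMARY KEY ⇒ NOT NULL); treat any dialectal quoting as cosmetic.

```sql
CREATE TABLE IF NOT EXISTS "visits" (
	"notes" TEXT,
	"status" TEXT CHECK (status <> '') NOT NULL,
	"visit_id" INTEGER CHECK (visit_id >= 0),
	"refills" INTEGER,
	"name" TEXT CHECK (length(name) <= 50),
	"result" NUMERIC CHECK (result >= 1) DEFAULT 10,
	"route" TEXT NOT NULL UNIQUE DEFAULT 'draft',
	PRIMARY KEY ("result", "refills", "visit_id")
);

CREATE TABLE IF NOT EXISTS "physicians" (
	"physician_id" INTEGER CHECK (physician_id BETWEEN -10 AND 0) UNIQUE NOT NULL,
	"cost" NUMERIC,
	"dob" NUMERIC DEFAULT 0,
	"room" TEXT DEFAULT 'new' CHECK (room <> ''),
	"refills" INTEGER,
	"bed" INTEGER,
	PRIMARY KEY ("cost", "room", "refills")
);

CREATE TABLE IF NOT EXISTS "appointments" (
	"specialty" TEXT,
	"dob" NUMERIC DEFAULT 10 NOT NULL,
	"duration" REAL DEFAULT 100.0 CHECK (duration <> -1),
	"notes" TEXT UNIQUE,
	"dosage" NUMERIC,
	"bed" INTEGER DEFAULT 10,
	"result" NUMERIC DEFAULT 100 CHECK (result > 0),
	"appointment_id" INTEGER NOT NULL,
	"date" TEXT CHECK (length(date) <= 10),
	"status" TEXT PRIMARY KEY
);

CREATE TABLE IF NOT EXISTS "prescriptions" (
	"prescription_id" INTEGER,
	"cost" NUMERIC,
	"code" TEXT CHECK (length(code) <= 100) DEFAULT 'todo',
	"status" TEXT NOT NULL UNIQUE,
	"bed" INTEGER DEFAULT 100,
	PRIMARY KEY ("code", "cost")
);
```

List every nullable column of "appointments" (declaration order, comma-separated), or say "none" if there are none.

- specialty: no NOT NULL constraint applies → nullable.
- dob: declared NOT NULL → not nullable.
- duration: CHECK does not forbid NULL (a CHECK constraint passes when its expression is NULL) → nullable.
- notes: UNIQUE does not imply NOT NULL → nullable.
- dosage: no NOT NULL constraint applies → nullable.
- bed: DEFAULT only fills an omitted column; an explicit NULL is still allowed → nullable.
- result: CHECK does not forbid NULL (a CHECK constraint passes when its expression is NULL) → nullable.
- appointment_id: declared NOT NULL → not nullable.
- date: CHECK does not forbid NULL (a CHECK constraint passes when its expression is NULL) → nullable.
- status: part of the PRIMARY KEY, which implies NOT NULL → not nullable.

specialty, duration, notes, dosage, bed, result, date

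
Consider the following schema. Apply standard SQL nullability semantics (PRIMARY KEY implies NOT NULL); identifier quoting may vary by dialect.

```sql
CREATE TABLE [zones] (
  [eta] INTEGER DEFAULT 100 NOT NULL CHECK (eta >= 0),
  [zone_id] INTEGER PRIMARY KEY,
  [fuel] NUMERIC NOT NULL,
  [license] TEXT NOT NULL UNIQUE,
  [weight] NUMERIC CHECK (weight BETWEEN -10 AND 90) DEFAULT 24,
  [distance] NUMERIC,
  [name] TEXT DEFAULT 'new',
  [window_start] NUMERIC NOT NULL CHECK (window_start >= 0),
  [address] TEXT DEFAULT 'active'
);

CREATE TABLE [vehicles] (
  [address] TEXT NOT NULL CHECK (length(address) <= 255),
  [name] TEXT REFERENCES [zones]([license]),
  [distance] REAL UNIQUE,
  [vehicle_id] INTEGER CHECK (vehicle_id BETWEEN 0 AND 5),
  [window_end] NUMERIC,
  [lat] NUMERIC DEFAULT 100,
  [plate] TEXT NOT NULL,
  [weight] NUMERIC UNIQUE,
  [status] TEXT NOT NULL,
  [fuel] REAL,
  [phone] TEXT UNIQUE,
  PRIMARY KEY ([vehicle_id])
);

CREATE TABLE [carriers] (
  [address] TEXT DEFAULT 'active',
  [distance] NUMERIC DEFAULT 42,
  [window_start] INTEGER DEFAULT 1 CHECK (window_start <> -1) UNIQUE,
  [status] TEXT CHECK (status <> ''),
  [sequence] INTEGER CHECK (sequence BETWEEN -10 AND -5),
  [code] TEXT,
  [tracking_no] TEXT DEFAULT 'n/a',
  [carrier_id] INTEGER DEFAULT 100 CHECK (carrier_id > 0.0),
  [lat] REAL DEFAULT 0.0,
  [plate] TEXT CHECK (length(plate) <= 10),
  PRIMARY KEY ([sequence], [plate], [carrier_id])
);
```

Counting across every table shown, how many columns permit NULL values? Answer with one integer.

18

zones: 4 nullable (weight, distance, name, address — PK (zone_id) and explicit NOT NULL columns excluded).
vehicles: 7 nullable (name, distance, window_end, lat, weight, fuel, phone — PK (vehicle_id) and explicit NOT NULL columns excluded).
carriers: 7 nullable (address, distance, window_start, status, code, tracking_no, lat — PK (sequence, plate, carrier_id) and explicit NOT NULL columns excluded).
Total: 4 + 7 + 7 = 18.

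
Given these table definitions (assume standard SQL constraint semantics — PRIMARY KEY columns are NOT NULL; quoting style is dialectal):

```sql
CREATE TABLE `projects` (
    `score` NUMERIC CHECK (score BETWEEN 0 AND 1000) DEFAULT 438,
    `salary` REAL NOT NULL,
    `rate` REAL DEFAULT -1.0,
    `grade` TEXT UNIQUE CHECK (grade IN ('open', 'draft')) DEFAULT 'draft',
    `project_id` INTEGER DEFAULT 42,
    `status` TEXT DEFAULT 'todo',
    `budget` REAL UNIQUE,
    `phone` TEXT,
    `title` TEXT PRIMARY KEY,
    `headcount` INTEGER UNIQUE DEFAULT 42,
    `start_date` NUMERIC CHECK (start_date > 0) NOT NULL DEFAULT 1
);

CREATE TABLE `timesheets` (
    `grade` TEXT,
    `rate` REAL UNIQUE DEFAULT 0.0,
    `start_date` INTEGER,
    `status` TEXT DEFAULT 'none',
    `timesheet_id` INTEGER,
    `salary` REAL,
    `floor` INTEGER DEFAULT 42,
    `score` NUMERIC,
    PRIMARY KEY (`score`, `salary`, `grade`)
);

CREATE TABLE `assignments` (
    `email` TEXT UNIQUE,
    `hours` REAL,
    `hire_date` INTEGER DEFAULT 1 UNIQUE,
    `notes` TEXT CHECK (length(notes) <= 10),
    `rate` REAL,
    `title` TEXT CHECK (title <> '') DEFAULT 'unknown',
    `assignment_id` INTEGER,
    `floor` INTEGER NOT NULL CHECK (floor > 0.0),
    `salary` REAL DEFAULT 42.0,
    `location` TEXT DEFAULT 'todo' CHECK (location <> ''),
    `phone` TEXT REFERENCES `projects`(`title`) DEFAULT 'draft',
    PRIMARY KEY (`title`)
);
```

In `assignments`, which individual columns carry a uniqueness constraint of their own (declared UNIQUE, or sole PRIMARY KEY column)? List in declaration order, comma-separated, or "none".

- email: declared UNIQUE → unique.
- hours: no UNIQUE or single-column PK constraint.
- hire_date: declared UNIQUE → unique.
- notes: no UNIQUE or single-column PK constraint.
- rate: no UNIQUE or single-column PK constraint.
- title: single-column PRIMARY KEY → unique.
- assignment_id: no UNIQUE or single-column PK constraint.
- floor: no UNIQUE or single-column PK constraint.
- salary: no UNIQUE or single-column PK constraint.
- location: no UNIQUE or single-column PK constraint.
- phone: no UNIQUE or single-column PK constraint.

email, hire_date, title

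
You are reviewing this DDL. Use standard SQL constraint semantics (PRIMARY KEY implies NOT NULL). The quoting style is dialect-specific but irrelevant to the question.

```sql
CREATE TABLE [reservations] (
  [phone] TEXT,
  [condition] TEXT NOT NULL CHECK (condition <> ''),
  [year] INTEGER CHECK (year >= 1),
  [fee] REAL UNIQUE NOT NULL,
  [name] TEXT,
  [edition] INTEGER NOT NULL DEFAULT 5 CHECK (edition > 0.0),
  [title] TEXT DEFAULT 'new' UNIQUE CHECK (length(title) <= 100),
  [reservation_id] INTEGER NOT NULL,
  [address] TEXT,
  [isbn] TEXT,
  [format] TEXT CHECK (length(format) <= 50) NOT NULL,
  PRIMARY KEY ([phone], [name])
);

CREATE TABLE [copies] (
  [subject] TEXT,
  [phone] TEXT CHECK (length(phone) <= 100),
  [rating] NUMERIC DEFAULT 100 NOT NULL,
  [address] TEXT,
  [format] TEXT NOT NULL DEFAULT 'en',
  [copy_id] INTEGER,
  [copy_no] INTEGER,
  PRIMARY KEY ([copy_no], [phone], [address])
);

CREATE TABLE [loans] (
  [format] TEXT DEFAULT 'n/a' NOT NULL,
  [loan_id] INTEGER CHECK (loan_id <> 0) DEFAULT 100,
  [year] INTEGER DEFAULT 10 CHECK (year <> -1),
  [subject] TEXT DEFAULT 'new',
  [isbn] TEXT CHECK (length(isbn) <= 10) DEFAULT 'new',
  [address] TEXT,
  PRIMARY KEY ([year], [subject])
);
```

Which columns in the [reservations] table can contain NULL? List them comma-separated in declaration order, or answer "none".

year, title, address, isbn

- phone: part of the PRIMARY KEY, which implies NOT NULL → not nullable.
- condition: declared NOT NULL → not nullable.
- year: CHECK does not forbid NULL (a CHECK constraint passes when its expression is NULL) → nullable.
- fee: declared NOT NULL → not nullable.
- name: part of the PRIMARY KEY, which implies NOT NULL → not nullable.
- edition: declared NOT NULL → not nullable.
- title: CHECK does not forbid NULL (a CHECK constraint passes when its expression is NULL) → nullable.
- reservation_id: declared NOT NULL → not nullable.
- address: no NOT NULL constraint applies → nullable.
- isbn: no NOT NULL constraint applies → nullable.
- format: declared NOT NULL → not nullable.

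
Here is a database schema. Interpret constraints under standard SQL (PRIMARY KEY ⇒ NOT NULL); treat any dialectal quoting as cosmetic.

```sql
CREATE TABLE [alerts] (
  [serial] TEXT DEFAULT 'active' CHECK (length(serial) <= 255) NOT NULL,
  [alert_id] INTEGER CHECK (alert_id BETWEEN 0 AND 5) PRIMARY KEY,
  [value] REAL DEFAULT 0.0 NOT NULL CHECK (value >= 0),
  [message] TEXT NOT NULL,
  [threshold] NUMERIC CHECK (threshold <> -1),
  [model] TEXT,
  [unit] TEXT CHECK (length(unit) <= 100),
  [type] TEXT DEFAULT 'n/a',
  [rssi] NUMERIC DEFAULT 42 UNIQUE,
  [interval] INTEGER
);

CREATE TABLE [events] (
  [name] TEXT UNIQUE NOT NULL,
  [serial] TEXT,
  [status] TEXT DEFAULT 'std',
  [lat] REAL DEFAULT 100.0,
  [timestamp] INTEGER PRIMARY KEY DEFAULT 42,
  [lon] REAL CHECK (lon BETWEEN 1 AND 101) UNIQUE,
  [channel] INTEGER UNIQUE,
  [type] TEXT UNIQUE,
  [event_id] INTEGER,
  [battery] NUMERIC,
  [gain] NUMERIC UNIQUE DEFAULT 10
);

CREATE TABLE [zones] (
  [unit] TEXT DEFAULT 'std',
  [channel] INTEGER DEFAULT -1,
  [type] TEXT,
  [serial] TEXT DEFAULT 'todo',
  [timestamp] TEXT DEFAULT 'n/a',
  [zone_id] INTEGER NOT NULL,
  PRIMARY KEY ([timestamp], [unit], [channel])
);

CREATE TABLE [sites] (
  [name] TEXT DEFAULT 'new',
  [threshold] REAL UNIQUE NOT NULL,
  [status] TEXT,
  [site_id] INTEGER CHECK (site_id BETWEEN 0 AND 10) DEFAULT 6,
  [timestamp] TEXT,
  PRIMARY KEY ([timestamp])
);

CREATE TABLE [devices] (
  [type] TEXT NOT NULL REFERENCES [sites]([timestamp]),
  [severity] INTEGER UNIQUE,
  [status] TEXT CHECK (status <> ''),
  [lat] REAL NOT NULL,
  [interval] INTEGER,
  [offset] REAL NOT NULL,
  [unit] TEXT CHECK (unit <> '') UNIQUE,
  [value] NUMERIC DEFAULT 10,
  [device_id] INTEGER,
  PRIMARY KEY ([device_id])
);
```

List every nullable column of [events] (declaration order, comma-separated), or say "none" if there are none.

- name: declared NOT NULL → not nullable.
- serial: no NOT NULL constraint applies → nullable.
- status: DEFAULT only fills an omitted column; an explicit NULL is still allowed → nullable.
- lat: DEFAULT only fills an omitted column; an explicit NULL is still allowed → nullable.
- timestamp: part of the PRIMARY KEY, which implies NOT NULL → not nullable.
- lon: CHECK does not forbid NULL (a CHECK constraint passes when its expression is NULL) → nullable.
- channel: UNIQUE does not imply NOT NULL → nullable.
- type: UNIQUE does not imply NOT NULL → nullable.
- event_id: no NOT NULL constraint applies → nullable.
- battery: no NOT NULL constraint applies → nullable.
- gain: UNIQUE does not imply NOT NULL → nullable.

serial, status, lat, lon, channel, type, event_id, battery, gain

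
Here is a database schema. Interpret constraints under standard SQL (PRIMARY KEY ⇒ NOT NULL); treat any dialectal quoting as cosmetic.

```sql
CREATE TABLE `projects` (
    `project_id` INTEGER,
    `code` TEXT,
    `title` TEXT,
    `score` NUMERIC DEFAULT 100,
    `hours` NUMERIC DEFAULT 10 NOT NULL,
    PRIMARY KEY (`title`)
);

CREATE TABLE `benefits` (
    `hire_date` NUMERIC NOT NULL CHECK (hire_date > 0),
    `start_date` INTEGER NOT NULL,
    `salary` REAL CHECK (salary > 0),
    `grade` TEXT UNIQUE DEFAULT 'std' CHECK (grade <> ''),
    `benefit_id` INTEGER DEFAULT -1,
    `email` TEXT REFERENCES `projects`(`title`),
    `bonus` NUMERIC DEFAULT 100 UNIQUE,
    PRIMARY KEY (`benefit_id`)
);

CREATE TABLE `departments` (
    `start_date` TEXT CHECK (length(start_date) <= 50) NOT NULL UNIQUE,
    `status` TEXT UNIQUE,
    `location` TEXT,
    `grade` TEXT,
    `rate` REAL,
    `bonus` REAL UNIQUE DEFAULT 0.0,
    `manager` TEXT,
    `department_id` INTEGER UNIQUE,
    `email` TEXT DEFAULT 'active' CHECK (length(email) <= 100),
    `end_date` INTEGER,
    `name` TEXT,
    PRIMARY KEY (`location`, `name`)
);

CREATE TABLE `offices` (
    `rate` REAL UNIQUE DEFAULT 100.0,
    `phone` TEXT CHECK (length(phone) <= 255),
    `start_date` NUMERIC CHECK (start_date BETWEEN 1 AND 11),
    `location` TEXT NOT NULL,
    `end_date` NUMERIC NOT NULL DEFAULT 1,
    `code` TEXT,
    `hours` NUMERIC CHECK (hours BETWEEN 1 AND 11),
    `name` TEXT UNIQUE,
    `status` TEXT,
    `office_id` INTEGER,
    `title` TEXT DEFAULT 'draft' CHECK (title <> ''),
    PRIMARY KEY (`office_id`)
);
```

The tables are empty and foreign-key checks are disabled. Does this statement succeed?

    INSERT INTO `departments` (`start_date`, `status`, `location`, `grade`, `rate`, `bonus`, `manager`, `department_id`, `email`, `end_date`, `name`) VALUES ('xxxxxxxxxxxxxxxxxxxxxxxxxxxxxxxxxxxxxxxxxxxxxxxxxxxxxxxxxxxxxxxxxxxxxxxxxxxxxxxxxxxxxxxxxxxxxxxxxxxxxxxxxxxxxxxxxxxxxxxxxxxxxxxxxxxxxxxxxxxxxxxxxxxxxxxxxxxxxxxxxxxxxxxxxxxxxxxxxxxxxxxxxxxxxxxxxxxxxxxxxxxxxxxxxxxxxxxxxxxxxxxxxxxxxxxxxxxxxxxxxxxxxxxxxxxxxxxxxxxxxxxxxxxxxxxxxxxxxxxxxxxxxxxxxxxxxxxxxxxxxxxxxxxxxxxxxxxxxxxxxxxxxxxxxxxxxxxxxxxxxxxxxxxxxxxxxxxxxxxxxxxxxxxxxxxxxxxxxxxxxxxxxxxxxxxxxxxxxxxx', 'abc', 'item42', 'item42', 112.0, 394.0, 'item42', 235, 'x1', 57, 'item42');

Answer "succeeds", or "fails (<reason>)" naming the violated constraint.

The value 'xxxxxxxxxxxxxxxxxxxxxxxxxxxxxxxxxxxxxxxxxxxxxxxxxxxxxxxxxxxxxxxxxxxxxxxxxxxxxxxxxxxxxxxxxxxxxxxxxxxxxxxxxxxxxxxxxxxxxxxxxxxxxxxxxxxxxxxxxxxxxxxxxxxxxxxxxxxxxxxxxxxxxxxxxxxxxxxxxxxxxxxxxxxxxxxxxxxxxxxxxxxxxxxxxxxxxxxxxxxxxxxxxxxxxxxxxxxxxxxxxxxxxxxxxxxxxxxxxxxxxxxxxxxxxxxxxxxxxxxxxxxxxxxxxxxxxxxxxxxxxxxxxxxxxxxxxxxxxxxxxxxxxxxxxxxxxxxxxxxxxxxxxxxxxxxxxxxxxxxxxxxxxxxxxxxxxxxxxxxxxxxxxxxxxxxxxxxxxxxx' for start_date violates CHECK (length(start_date) <= 50).

fails (CHECK on start_date)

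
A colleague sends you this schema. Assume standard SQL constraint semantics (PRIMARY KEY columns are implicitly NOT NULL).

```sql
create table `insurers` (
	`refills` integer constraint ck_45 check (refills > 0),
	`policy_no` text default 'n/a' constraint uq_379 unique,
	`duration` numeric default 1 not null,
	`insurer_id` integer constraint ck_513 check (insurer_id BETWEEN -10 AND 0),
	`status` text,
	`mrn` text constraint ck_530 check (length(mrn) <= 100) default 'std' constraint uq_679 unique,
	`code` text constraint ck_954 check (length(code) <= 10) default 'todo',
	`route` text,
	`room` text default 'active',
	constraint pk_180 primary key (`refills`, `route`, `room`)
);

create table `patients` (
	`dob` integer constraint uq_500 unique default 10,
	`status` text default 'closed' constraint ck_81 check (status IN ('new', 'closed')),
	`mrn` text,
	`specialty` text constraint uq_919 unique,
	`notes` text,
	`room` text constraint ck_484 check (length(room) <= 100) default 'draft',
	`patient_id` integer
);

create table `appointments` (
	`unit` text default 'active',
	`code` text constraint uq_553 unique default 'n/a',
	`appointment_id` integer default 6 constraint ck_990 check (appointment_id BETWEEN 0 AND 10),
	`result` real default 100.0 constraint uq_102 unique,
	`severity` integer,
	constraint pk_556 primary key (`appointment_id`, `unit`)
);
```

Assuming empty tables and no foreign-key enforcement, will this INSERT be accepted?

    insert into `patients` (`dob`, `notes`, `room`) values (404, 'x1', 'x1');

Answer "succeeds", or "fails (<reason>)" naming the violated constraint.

succeeds

patients has no NOT NULL or PRIMARY KEY columns.
CHECK constraints: 'x1' satisfies (length(room) <= 100).
No constraint is violated.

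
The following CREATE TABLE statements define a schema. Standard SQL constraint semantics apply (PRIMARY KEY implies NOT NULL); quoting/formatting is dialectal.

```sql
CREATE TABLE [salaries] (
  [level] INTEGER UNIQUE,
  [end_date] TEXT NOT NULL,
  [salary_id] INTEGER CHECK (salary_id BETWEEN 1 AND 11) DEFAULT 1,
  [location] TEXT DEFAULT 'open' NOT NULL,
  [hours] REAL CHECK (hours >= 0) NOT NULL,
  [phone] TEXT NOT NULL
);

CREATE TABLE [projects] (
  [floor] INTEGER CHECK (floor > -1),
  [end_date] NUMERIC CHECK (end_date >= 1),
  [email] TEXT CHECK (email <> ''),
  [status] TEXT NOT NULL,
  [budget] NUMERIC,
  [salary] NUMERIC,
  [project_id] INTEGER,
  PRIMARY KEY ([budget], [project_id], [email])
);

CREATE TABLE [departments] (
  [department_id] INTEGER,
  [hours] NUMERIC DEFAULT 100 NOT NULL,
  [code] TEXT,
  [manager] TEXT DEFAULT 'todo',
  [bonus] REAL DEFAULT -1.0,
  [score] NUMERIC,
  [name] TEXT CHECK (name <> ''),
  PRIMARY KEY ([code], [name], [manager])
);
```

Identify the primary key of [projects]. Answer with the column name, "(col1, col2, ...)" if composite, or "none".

(budget, project_id, email)

A table-level PRIMARY KEY clause names 3 columns: budget, project_id, email.
This is a composite key — the combination is unique, not each column individually.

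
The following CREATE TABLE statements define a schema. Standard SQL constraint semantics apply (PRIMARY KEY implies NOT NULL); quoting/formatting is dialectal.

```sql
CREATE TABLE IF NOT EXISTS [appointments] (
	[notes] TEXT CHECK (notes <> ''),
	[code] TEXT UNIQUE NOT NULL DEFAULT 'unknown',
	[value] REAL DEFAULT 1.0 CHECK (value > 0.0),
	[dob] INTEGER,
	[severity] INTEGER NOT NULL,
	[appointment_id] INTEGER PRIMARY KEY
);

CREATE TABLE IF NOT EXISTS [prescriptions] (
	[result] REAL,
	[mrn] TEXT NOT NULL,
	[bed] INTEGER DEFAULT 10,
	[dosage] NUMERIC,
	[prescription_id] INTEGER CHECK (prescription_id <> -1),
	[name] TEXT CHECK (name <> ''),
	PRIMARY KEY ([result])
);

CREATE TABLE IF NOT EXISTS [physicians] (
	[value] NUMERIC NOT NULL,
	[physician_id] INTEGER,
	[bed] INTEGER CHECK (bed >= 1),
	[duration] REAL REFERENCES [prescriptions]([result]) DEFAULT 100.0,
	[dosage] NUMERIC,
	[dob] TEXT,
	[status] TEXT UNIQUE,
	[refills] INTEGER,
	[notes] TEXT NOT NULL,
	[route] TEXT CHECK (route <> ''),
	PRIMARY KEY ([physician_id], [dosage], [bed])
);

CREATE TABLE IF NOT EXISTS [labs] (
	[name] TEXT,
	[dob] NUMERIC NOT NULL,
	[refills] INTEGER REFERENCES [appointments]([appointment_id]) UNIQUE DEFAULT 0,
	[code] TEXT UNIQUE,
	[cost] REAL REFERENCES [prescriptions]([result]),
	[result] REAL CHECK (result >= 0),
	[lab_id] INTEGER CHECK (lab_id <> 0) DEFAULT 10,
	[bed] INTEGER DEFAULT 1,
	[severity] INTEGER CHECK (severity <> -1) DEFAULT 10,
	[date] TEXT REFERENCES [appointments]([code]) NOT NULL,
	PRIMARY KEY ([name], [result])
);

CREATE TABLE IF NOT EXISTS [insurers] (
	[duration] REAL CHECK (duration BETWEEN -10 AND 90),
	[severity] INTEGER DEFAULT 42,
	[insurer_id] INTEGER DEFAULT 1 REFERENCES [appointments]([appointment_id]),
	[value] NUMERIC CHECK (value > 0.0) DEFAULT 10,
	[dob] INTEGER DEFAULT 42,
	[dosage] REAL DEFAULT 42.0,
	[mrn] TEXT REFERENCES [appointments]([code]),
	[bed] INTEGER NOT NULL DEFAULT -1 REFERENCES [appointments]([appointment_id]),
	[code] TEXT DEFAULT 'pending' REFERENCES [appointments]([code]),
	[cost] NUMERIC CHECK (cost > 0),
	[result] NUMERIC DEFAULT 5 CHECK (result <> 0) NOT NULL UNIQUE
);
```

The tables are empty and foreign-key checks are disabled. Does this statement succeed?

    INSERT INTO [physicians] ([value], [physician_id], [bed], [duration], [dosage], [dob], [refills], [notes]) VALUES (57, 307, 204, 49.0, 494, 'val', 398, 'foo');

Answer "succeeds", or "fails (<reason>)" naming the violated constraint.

NOT NULL columns: bed is supplied; dosage is supplied; notes is supplied; physician_id is supplied; value is supplied.
CHECK constraints: 204 satisfies (bed >= 1).
No constraint is violated.

succeeds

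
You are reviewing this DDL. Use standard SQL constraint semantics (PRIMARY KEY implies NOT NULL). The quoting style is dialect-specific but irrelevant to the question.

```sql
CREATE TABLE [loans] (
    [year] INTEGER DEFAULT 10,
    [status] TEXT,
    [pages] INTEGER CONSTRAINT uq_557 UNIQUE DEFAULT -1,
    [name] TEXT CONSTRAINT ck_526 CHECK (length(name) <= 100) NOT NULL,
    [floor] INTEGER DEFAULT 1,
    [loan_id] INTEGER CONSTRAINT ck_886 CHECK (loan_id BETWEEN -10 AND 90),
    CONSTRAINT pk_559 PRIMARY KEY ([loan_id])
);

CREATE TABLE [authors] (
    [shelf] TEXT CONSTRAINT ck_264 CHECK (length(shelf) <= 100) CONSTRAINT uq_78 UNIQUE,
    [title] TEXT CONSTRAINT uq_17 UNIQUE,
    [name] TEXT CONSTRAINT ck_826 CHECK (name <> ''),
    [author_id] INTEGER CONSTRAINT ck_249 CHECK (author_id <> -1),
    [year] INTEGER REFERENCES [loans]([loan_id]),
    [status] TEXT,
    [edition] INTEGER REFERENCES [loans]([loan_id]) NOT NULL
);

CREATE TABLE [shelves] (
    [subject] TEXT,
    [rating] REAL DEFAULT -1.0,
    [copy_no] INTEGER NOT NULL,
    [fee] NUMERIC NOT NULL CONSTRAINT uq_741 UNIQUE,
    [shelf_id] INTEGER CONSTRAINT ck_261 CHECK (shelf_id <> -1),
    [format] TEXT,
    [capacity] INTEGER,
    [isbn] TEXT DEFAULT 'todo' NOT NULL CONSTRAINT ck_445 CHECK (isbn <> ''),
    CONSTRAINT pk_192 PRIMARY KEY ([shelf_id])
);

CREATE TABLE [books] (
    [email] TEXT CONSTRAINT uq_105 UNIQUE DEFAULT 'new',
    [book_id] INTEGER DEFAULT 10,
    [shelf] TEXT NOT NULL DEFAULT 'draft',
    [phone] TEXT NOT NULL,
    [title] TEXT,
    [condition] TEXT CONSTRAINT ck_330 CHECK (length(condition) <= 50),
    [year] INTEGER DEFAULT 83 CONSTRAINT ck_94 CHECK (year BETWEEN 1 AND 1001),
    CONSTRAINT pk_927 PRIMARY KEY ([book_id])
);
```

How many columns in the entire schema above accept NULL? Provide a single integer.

18

loans: 4 nullable (year, status, pages, floor — PK (loan_id) and explicit NOT NULL columns excluded).
authors: 6 nullable (shelf, title, name, author_id, year, status — PK none and explicit NOT NULL columns excluded).
shelves: 4 nullable (subject, rating, format, capacity — PK (shelf_id) and explicit NOT NULL columns excluded).
books: 4 nullable (email, title, condition, year — PK (book_id) and explicit NOT NULL columns excluded).
Total: 4 + 6 + 4 + 4 = 18.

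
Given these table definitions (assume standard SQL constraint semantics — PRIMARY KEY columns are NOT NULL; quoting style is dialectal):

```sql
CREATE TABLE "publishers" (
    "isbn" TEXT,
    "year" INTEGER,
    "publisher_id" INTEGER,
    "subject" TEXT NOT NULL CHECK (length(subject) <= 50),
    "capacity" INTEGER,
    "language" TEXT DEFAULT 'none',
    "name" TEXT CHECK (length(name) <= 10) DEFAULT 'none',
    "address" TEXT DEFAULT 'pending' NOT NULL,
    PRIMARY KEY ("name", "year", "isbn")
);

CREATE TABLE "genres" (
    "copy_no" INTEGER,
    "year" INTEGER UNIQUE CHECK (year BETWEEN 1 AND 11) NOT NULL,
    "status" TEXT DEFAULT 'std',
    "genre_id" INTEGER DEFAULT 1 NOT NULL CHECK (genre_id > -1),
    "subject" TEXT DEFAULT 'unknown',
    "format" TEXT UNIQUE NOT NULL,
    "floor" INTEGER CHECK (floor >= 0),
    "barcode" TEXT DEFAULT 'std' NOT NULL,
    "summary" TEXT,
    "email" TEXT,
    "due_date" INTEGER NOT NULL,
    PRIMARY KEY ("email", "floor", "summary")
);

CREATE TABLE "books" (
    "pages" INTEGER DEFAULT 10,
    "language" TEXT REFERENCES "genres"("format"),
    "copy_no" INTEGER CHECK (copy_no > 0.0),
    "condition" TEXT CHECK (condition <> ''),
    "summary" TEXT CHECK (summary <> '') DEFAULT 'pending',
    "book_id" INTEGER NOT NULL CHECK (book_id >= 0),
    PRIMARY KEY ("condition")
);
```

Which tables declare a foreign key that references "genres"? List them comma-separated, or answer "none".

books

- books.language references genres(format).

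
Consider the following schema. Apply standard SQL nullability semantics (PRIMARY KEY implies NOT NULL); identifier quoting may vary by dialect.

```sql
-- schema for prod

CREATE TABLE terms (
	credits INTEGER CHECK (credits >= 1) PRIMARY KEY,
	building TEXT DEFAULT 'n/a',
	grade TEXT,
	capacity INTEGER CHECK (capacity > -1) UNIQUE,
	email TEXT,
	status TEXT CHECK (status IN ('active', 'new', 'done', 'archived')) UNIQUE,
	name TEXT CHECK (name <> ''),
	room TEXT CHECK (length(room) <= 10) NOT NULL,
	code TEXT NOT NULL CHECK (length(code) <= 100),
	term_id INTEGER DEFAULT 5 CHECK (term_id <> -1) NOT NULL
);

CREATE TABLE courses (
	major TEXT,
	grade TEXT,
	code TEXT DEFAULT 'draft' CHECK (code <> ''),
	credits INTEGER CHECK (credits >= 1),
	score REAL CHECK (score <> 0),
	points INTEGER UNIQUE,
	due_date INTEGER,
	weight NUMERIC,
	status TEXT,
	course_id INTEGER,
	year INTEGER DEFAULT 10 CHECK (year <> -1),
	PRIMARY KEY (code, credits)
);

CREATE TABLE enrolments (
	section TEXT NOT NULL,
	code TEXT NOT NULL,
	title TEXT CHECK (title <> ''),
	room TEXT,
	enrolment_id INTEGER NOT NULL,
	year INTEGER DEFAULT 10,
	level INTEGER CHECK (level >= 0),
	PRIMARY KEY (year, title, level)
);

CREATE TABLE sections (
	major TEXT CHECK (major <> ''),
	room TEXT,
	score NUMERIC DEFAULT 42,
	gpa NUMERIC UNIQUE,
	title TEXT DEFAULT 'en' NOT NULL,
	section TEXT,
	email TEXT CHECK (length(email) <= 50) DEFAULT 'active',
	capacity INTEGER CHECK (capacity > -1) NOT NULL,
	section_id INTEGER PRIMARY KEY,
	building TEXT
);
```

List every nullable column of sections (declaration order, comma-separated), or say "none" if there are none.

- major: CHECK does not forbid NULL (a CHECK constraint passes when its expression is NULL) → nullable.
- room: no NOT NULL constraint applies → nullable.
- score: DEFAULT only fills an omitted column; an explicit NULL is still allowed → nullable.
- gpa: UNIQUE does not imply NOT NULL → nullable.
- title: declared NOT NULL → not nullable.
- section: no NOT NULL constraint applies → nullable.
- email: CHECK does not forbid NULL (a CHECK constraint passes when its expression is NULL) → nullable.
- capacity: declared NOT NULL → not nullable.
- section_id: part of the PRIMARY KEY, which implies NOT NULL → not nullable.
- building: no NOT NULL constraint applies → nullable.

major, room, score, gpa, section, email, building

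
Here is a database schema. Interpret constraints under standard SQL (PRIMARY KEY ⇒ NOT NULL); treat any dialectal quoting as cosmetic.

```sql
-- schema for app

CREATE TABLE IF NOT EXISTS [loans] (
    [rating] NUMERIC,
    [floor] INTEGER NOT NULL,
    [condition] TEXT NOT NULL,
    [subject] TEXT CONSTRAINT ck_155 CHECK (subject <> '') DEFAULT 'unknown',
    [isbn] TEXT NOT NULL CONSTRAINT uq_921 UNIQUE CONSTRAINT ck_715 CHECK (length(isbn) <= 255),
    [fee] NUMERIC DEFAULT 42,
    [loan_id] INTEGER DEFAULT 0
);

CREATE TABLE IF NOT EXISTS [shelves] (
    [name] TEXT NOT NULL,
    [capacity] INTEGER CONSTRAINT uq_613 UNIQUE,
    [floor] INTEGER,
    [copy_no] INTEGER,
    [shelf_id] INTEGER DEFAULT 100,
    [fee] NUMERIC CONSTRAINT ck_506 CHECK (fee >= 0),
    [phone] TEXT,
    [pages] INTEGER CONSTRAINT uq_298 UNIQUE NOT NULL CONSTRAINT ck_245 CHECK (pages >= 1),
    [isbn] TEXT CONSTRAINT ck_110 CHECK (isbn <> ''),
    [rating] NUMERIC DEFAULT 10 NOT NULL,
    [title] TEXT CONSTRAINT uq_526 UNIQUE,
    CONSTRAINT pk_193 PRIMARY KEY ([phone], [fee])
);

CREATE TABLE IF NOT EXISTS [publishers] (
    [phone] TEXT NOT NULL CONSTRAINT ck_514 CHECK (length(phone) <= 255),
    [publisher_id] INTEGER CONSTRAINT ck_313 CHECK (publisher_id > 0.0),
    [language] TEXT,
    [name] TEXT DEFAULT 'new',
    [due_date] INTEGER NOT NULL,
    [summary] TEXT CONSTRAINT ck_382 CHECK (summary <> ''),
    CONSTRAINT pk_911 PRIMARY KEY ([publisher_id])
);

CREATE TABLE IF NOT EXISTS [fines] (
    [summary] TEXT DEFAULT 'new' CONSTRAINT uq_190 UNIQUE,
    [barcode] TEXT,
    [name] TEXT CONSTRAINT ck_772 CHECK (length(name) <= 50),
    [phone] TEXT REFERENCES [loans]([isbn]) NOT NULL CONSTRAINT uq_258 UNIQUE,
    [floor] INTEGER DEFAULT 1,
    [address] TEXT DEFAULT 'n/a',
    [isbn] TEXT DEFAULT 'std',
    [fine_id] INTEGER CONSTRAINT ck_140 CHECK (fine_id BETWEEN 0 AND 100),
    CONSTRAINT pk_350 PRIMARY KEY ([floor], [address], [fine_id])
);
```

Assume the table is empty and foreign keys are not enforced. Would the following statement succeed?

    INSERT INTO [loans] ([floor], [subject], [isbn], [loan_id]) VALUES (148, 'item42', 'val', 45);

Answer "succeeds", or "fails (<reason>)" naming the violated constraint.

condition is omitted from the column list and has no DEFAULT, so it would receive NULL.
But condition is declared NOT NULL.

fails (NOT NULL on condition)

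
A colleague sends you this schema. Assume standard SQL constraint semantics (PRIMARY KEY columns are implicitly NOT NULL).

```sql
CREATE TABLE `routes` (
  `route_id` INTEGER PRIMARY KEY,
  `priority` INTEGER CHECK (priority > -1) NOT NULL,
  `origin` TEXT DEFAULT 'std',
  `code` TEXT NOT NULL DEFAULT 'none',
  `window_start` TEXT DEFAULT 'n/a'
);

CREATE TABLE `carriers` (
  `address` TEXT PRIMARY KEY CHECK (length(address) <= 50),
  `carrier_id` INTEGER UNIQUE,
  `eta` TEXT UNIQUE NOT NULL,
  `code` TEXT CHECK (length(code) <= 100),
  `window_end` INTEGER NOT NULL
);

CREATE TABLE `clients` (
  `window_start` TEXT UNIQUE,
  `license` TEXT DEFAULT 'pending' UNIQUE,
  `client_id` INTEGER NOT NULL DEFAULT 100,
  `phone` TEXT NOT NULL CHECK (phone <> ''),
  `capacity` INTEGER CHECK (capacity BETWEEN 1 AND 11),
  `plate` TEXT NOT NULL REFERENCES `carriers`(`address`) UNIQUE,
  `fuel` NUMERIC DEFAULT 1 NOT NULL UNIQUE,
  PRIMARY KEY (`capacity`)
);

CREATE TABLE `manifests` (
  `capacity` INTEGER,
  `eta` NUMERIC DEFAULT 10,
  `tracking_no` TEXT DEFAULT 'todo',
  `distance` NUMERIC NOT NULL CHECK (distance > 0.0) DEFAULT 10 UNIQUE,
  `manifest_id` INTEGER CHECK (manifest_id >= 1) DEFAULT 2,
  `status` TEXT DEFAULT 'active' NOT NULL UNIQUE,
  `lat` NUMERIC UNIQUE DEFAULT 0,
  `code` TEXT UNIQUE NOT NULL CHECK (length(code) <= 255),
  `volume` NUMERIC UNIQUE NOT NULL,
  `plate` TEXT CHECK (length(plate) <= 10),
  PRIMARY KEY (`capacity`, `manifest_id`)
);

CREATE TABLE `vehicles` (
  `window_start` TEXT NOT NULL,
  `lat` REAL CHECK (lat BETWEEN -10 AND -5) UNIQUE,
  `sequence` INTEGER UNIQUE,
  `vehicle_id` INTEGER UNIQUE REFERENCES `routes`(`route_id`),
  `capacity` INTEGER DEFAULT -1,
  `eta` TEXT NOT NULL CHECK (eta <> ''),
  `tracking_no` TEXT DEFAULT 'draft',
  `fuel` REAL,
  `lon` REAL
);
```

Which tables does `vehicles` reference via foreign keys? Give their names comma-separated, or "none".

routes

- vehicle_id REFERENCES routes(route_id).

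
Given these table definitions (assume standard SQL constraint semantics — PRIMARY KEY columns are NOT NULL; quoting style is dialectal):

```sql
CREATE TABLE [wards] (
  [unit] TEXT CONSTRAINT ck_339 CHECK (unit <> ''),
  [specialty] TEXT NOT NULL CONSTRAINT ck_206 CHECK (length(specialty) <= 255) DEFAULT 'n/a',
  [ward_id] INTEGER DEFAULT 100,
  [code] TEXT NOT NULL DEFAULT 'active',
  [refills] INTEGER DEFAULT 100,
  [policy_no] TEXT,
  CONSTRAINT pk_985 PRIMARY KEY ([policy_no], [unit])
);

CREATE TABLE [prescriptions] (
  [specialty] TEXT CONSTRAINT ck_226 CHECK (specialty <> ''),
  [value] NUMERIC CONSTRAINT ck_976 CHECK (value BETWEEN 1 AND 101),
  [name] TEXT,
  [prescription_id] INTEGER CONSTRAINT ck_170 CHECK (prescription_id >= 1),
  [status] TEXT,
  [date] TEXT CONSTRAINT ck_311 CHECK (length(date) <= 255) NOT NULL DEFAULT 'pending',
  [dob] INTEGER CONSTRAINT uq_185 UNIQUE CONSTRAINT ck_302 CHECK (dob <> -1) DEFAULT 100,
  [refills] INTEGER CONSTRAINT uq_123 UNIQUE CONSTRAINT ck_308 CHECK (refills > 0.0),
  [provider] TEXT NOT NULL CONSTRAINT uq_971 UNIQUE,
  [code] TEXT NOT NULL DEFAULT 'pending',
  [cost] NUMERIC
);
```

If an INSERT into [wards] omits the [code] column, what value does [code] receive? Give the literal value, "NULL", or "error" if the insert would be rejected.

'active'

code has an explicit DEFAULT 'active'.
When the column is omitted from an INSERT, that default is used.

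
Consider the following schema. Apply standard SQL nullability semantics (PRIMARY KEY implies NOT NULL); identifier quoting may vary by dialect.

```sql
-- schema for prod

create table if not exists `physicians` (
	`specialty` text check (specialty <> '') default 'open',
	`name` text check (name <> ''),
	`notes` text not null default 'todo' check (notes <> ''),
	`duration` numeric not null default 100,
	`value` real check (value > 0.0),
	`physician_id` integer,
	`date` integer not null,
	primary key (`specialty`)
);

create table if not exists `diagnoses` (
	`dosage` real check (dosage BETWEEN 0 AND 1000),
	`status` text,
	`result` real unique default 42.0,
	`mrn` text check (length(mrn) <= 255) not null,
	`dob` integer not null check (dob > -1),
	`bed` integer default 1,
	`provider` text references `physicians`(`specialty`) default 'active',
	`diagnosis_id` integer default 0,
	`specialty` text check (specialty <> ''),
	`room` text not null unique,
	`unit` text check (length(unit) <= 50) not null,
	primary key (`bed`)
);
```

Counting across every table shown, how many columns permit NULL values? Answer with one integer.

physicians: 3 nullable (name, value, physician_id — PK (specialty) and explicit NOT NULL columns excluded).
diagnoses: 6 nullable (dosage, status, result, provider, diagnosis_id, specialty — PK (bed) and explicit NOT NULL columns excluded).
Total: 3 + 6 = 9.

9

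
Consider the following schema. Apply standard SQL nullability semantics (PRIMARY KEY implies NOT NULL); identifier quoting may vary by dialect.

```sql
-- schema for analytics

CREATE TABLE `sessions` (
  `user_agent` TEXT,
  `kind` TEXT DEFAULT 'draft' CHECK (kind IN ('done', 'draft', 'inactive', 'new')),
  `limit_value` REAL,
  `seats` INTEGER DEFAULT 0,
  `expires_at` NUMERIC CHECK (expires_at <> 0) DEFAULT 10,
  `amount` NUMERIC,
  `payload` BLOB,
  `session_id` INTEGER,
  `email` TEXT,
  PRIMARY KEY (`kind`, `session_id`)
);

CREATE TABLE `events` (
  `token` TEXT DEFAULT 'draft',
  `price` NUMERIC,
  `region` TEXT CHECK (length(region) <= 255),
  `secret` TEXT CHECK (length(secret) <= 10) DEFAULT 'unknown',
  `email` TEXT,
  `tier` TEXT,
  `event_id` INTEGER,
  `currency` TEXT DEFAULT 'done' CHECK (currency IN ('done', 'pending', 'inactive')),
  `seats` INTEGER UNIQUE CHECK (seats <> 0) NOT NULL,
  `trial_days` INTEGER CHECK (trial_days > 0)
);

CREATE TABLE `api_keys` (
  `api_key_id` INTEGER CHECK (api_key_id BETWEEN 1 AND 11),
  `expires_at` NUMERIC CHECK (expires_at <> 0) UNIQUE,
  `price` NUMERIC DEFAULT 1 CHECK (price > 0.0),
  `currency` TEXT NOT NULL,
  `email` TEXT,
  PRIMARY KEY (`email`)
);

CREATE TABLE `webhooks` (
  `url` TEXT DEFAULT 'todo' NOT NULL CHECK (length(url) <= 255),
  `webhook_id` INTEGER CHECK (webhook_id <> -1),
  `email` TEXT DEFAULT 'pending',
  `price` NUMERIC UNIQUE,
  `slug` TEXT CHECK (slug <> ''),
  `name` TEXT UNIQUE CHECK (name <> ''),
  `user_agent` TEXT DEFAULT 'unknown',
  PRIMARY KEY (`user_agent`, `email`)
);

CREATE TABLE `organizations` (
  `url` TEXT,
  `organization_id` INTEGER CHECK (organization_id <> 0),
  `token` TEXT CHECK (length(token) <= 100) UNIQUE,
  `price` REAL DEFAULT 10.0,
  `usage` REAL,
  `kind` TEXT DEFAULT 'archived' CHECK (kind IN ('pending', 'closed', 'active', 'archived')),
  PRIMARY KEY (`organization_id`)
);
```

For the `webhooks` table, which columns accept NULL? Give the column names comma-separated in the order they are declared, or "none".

- url: declared NOT NULL → not nullable.
- webhook_id: CHECK does not forbid NULL (a CHECK constraint passes when its expression is NULL) → nullable.
- email: part of the PRIMARY KEY, which implies NOT NULL → not nullable.
- price: UNIQUE does not imply NOT NULL → nullable.
- slug: CHECK does not forbid NULL (a CHECK constraint passes when its expression is NULL) → nullable.
- name: CHECK does not forbid NULL (a CHECK constraint passes when its expression is NULL) → nullable.
- user_agent: part of the PRIMARY KEY, which implies NOT NULL → not nullable.

webhook_id, price, slug, name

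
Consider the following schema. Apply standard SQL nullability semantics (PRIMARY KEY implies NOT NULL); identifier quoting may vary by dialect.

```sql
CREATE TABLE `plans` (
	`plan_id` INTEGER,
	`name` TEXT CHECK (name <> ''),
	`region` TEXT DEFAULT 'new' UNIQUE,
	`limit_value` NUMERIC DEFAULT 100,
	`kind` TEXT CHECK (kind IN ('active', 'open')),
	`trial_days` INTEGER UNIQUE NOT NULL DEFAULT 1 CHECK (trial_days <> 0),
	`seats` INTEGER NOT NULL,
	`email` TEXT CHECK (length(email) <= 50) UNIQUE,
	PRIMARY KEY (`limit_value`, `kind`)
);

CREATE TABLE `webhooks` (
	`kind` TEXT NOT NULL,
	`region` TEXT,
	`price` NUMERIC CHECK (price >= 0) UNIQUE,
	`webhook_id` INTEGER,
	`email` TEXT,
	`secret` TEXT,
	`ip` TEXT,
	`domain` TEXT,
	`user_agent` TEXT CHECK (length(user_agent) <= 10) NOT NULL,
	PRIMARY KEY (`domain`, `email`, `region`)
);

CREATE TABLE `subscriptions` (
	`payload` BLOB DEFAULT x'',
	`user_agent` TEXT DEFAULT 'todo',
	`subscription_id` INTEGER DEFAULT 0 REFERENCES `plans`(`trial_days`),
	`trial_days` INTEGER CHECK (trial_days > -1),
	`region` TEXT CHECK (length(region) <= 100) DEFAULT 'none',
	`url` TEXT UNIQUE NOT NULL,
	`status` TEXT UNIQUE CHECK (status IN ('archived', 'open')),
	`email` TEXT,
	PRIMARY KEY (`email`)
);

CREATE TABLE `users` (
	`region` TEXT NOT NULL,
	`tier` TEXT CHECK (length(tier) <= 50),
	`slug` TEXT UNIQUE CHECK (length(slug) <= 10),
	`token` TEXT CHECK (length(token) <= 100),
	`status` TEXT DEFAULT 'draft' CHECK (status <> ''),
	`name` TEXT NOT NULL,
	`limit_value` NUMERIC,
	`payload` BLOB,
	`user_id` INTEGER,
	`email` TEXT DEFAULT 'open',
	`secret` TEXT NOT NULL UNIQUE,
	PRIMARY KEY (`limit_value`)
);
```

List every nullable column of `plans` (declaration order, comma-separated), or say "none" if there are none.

- plan_id: no NOT NULL constraint applies → nullable.
- name: CHECK does not forbid NULL (a CHECK constraint passes when its expression is NULL) → nullable.
- region: UNIQUE does not imply NOT NULL → nullable.
- limit_value: part of the PRIMARY KEY, which implies NOT NULL → not nullable.
- kind: part of the PRIMARY KEY, which implies NOT NULL → not nullable.
- trial_days: declared NOT NULL → not nullable.
- seats: declared NOT NULL → not nullable.
- email: CHECK does not forbid NULL (a CHECK constraint passes when its expression is NULL) → nullable.

plan_id, name, region, email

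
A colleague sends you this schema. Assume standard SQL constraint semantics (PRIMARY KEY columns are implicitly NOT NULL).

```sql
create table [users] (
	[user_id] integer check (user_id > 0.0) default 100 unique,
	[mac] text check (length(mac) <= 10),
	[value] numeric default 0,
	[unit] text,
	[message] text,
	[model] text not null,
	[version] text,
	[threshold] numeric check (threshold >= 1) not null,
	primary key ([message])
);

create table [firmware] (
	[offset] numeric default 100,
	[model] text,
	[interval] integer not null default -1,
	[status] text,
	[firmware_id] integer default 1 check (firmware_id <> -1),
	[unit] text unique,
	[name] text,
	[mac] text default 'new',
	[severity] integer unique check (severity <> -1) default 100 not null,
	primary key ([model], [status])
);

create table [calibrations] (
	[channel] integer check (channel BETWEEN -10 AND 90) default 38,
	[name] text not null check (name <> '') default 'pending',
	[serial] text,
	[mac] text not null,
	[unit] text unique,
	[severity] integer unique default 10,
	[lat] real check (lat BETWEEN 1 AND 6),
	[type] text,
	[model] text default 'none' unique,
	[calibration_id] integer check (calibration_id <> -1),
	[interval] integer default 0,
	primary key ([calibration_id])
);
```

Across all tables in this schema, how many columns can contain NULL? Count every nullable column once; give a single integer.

18

users: 5 nullable (user_id, mac, value, unit, version — PK (message) and explicit NOT NULL columns excluded).
firmware: 5 nullable (offset, firmware_id, unit, name, mac — PK (model, status) and explicit NOT NULL columns excluded).
calibrations: 8 nullable (channel, serial, unit, severity, lat, type, model, interval — PK (calibration_id) and explicit NOT NULL columns excluded).
Total: 5 + 5 + 8 = 18.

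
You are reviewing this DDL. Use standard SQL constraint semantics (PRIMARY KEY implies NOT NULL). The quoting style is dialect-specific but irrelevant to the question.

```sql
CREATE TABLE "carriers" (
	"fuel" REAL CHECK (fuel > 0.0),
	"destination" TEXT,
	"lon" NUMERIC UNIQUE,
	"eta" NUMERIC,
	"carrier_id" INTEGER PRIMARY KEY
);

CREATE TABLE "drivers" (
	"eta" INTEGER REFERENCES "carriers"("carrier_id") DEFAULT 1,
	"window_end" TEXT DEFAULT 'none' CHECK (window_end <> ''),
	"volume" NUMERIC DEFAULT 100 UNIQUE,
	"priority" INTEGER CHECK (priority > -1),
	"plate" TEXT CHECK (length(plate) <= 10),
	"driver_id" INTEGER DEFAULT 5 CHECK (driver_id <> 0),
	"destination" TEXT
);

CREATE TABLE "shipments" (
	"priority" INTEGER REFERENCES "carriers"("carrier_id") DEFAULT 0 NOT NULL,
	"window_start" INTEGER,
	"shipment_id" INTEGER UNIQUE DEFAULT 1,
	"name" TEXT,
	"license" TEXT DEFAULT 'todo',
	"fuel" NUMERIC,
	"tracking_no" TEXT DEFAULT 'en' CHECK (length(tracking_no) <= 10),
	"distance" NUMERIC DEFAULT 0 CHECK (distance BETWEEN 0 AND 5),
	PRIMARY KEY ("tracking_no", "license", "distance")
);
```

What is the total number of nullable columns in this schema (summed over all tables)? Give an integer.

carriers: 4 nullable (fuel, destination, lon, eta — PK (carrier_id) and explicit NOT NULL columns excluded).
drivers: 7 nullable (eta, window_end, volume, priority, plate, driver_id, destination — PK none and explicit NOT NULL columns excluded).
shipments: 4 nullable (window_start, shipment_id, name, fuel — PK (tracking_no, license, distance) and explicit NOT NULL columns excluded).
Total: 4 + 7 + 4 = 15.

15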